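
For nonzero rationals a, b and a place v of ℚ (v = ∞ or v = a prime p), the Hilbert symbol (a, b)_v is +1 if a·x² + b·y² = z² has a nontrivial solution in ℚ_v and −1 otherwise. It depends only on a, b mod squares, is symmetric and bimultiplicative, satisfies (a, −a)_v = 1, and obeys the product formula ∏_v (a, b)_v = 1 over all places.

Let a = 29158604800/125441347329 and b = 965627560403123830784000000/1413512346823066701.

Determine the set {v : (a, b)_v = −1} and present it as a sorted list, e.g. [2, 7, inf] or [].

Mod squares: a ≡ 13, b ≡ 124729. Check v ∈ {∞, 2, 3, 5, 11, 13, 17, 23, 29, 37, 59}.
v=2: v_2(a)=16, v_2(b)=28; units ≡ 5, 1 (mod 8); ε·ε+αω+βω = 0·0+16·0+28·1 ≡ 0  ⇒  (a,b)_2 = +1.
v=37: a=37^2·(≡23), b=37^4·(≡19) mod 37; (23|37)=-1, (19|37)=-1; (−1)^{2·4·18}·(-1)^4·(-1)^2 = +1.
v=3: a=3^-4·(≡1), b=3^-14·(≡1) mod 3; (1|3)=+1, (1|3)=+1; (−1)^{-4·-14·1}·(+1)^-14·(+1)^-4 = +1.
v=5: a=5^2·(≡3), b=5^6·(≡1) mod 5; (3|5)=-1, (1|5)=+1; (−1)^{2·6·2}·(-1)^6·(+1)^2 = +1.
v=∞: 13 > 0 and 124729 > 0  ⇒  (a,b)_∞ = +1.
v=59: a=59^-2·(≡50), b=59^-4·(≡3) mod 59; (50|59)=-1, (3|59)=+1; (−1)^{-2·-4·29}·(-1)^-4·(+1)^-2 = +1.
v=13: a=13^1·(≡12), b=13^4·(≡6) mod 13; (12|13)=+1, (6|13)=-1; (−1)^{1·4·6}·(+1)^4·(-1)^1 = -1.
v=23: a=23^-2·(≡8), b=23^1·(≡3) mod 23; (8|23)=+1, (3|23)=+1; (−1)^{-2·1·11}·(+1)^1·(+1)^-2 = +1.
v=11: a=11^0·(≡6), b=11^1·(≡4) mod 11; (6|11)=-1, (4|11)=+1; (−1)^{0·1·5}·(-1)^1·(+1)^0 = -1.
v=17: a=17^0·(≡1), b=17^1·(≡10) mod 17; (1|17)=+1, (10|17)=-1; (−1)^{0·1·8}·(+1)^1·(-1)^0 = +1.
v=29: a=29^-2·(≡20), b=29^-3·(≡25) mod 29; (20|29)=+1, (25|29)=+1; (−1)^{-2·-3·14}·(+1)^-3·(+1)^-2 = +1.
|Ram(13, 124729)| = 2, even; anisotropic at {11, 13}.

[11, 13]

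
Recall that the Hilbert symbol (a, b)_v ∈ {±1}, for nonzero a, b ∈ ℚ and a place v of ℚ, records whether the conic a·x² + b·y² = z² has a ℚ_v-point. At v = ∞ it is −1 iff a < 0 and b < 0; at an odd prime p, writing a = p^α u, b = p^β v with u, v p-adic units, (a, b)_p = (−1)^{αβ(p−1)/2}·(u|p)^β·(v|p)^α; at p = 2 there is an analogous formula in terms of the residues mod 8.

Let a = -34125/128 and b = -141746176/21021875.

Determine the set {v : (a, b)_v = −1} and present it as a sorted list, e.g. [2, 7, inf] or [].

(a, b) ≡ (-2730, -10010) mod (ℚ^×)²; places V = {2, 3, 5, 7, 11, 13, 31, ∞}.
(a,b)_∞: sgn(-2730)=−, sgn(-10010)=−, so -1.
(a,b)_31: α=0, u≡17; β=-2, v≡29 (mod 31); (17|31)=-1, (29|31)=-1; sign (−1)^0·-1^-2·-1^0 = +1.
(a,b)_3: α=1, u≡2; β=0, v≡1 (mod 3); (2|3)=-1, (1|3)=+1; sign (−1)^0·-1^0·+1^1 = +1.
(a,b)_5: α=3, u≡4; β=-5, v≡2 (mod 5); (4|5)=+1, (2|5)=-1; sign (−1)^0·+1^-5·-1^3 = -1.
(a,b)_7: α=1, u≡2; β=-1, v≡5 (mod 7); (2|7)=+1, (5|7)=-1; sign (−1)^1·+1^-1·-1^1 = +1.
(a,b)_11: α=0, u≡9; β=3, v≡1 (mod 11); (9|11)=+1, (1|11)=+1; sign (−1)^0·+1^3·+1^0 = +1.
(a,b)_2: α=-7, β=13; u≡3, v≡3 (mod 8); ε(u)ε(v)=1·1, αω(v)=-7·1, βω(u)=13·1; sum ≡ 1  ⇒  -1.
(a,b)_13: α=1, u≡6; β=1, v≡4 (mod 13); (6|13)=-1, (4|13)=+1; sign (−1)^0·-1^1·+1^1 = -1.
|Ram(-2730, -10010)| = 4, even; anisotropic at {2, 5, 13, ∞}.

[2, 5, 13, inf]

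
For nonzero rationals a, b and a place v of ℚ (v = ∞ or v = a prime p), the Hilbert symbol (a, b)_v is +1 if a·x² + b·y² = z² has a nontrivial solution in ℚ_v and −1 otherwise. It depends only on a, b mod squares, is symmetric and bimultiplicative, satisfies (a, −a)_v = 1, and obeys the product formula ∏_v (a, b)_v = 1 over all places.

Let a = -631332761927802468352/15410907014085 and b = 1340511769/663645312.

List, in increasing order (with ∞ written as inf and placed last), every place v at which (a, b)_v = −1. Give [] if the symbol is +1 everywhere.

[2, 5, 13, 29]

Mod squares: a ≡ -448630, b ≡ 2. Check v ∈ {∞, 2, 3, 5, 7, 11, 13, 17, 19, 23, 29, 41, 47}.
v=19: a=19^4·(≡4), b=19^2·(≡18) mod 19; (4|19)=+1, (18|19)=-1; (−1)^{4·2·9}·(+1)^2·(-1)^4 = +1.
v=∞: -448630 < 0 and 2 > 0  ⇒  (a,b)_∞ = +1.
v=5: a=5^-1·(≡4), b=5^0·(≡2) mod 5; (4|5)=+1, (2|5)=-1; (−1)^{-1·0·2}·(+1)^0·(-1)^-1 = -1.
v=41: a=41^0·(≡21), b=41^2·(≡40) mod 41; (21|41)=+1, (40|41)=+1; (−1)^{0·2·20}·(+1)^2·(+1)^0 = +1.
v=29: a=29^1·(≡24), b=29^0·(≡17) mod 29; (24|29)=+1, (17|29)=-1; (−1)^{1·0·14}·(+1)^0·(-1)^1 = -1.
v=23: a=23^-2·(≡3), b=23^-2·(≡2) mod 23; (3|23)=+1, (2|23)=+1; (−1)^{-2·-2·11}·(+1)^-2·(+1)^-2 = +1.
v=17: a=17^-3·(≡6), b=17^0·(≡16) mod 17; (6|17)=-1, (16|17)=+1; (−1)^{-3·0·8}·(-1)^0·(+1)^-3 = +1.
v=13: a=13^3·(≡7), b=13^0·(≡5) mod 13; (7|13)=-1, (5|13)=-1; (−1)^{3·0·6}·(-1)^0·(-1)^3 = -1.
v=11: a=11^-4·(≡9), b=11^-2·(≡6) mod 11; (9|11)=+1, (6|11)=-1; (−1)^{-4·-2·5}·(+1)^-2·(-1)^-4 = +1.
v=47: a=47^2·(≡25), b=47^2·(≡24) mod 47; (25|47)=+1, (24|47)=+1; (−1)^{2·2·23}·(+1)^2·(+1)^2 = +1.
v=3: a=3^-4·(≡2), b=3^-4·(≡2) mod 3; (2|3)=-1, (2|3)=-1; (−1)^{-4·-4·1}·(-1)^-4·(-1)^-4 = +1.
v=7: a=7^5·(≡2), b=7^0·(≡2) mod 7; (2|7)=+1, (2|7)=+1; (−1)^{5·0·3}·(+1)^0·(+1)^5 = +1.
v=2: v_2(a)=11, v_2(b)=-7; units ≡ 5, 1 (mod 8); ε·ε+αω+βω = 0·0+11·0+-7·1 ≡ 1  ⇒  (a,b)_2 = -1.
|Ram(-448630, 2)| = 4, even; anisotropic at {2, 5, 13, 29}.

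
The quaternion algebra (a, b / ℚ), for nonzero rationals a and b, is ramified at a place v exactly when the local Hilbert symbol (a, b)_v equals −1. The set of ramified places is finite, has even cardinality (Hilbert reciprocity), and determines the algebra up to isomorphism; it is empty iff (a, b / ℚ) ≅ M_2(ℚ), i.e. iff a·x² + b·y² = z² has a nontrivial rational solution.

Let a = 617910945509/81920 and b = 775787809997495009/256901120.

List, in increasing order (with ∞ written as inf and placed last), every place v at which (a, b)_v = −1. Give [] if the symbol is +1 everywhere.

(a, b) ≡ (1105, 28405) mod (ℚ^×)²; places V = {2, 5, 7, 11, 13, 17, 19, 23, ∞}.
(a,b)_23: α=2, u≡13; β=3, v≡13 (mod 23); (13|23)=+1, (13|23)=+1; sign (−1)^0·+1^3·+1^2 = +1.
(a,b)_17: α=1, u≡3; β=2, v≡4 (mod 17); (3|17)=-1, (4|17)=+1; sign (−1)^0·-1^2·+1^1 = +1.
(a,b)_19: α=2, u≡2; β=3, v≡13 (mod 19); (2|19)=-1, (13|19)=-1; sign (−1)^0·-1^3·-1^2 = -1.
(a,b)_13: α=1, u≡2; β=3, v≡4 (mod 13); (2|13)=-1, (4|13)=+1; sign (−1)^0·-1^3·+1^1 = -1.
(a,b)_∞: sgn(1105)=+, sgn(28405)=+, so +1.
(a,b)_2: α=-14, β=-20; u≡1, v≡5 (mod 8); ε(u)ε(v)=0·0, αω(v)=-14·1, βω(u)=-20·0; sum ≡ 0  ⇒  +1.
(a,b)_7: α=0, u≡3; β=-2, v≡6 (mod 7); (3|7)=-1, (6|7)=-1; sign (−1)^0·-1^-2·-1^0 = +1.
(a,b)_11: α=4, u≡3; β=4, v≡4 (mod 11); (3|11)=+1, (4|11)=+1; sign (−1)^0·+1^4·+1^4 = +1.
(a,b)_5: α=-1, u≡1; β=-1, v≡1 (mod 5); (1|5)=+1, (1|5)=+1; sign (−1)^0·+1^-1·+1^-1 = +1.
(1105, 28405 / ℚ) ramifies at {13, 19}: a division algebra.

[13, 19]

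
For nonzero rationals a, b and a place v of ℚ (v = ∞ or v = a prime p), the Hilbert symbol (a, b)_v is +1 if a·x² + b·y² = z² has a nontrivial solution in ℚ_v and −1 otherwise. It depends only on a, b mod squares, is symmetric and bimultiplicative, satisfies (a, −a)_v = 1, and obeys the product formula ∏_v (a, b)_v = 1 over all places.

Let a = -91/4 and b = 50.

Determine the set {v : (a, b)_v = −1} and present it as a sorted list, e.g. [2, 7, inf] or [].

(a, b) ≡ (-91, 2) mod (ℚ^×)²; places V = {2, 5, 7, 13, ∞}.
(a,b)_13: α=1, u≡8; β=0, v≡11 (mod 13); (8|13)=-1, (11|13)=-1; sign (−1)^0·-1^0·-1^1 = -1.
(a,b)_∞: sgn(-91)=−, sgn(2)=+, so +1.
(a,b)_7: α=1, u≡2; β=0, v≡1 (mod 7); (2|7)=+1, (1|7)=+1; sign (−1)^0·+1^0·+1^1 = +1.
(a,b)_2: α=-2, β=1; u≡5, v≡1 (mod 8); ε(u)ε(v)=0·0, αω(v)=-2·0, βω(u)=1·1; sum ≡ 1  ⇒  -1.
(a,b)_5: α=0, u≡1; β=2, v≡2 (mod 5); (1|5)=+1, (2|5)=-1; sign (−1)^0·+1^2·-1^0 = +1.
|Ram(-91, 2)| = 2, even; anisotropic at {2, 13}.

[2, 13]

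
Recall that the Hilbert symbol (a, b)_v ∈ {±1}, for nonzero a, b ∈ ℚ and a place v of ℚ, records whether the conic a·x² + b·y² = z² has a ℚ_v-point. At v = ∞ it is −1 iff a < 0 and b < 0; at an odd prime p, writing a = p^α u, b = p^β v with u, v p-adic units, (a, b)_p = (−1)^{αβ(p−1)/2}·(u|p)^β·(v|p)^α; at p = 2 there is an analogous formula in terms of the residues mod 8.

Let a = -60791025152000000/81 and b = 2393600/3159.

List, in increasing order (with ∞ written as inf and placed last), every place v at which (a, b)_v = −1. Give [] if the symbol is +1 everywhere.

Mod squares: a ≡ -4862, b ≡ 14586. Check v ∈ {∞, 2, 3, 5, 11, 13, 17}.
v=∞: -4862 < 0 and 14586 > 0  ⇒  (a,b)_∞ = +1.
v=17: a=17^3·(≡11), b=17^1·(≡15) mod 17; (11|17)=-1, (15|17)=+1; (−1)^{3·1·8}·(-1)^1·(+1)^3 = -1.
v=5: a=5^6·(≡2), b=5^2·(≡1) mod 5; (2|5)=-1, (1|5)=+1; (−1)^{6·2·2}·(-1)^2·(+1)^6 = +1.
v=11: a=11^1·(≡4), b=11^1·(≡10) mod 11; (4|11)=+1, (10|11)=-1; (−1)^{1·1·5}·(+1)^1·(-1)^1 = +1.
v=3: a=3^-4·(≡1), b=3^-5·(≡2) mod 3; (1|3)=+1, (2|3)=-1; (−1)^{-4·-5·1}·(+1)^-5·(-1)^-4 = +1.
v=13: a=13^3·(≡1), b=13^-1·(≡3) mod 13; (1|13)=+1, (3|13)=+1; (−1)^{3·-1·6}·(+1)^-1·(+1)^3 = +1.
v=2: v_2(a)=15, v_2(b)=9; units ≡ 1, 5 (mod 8); ε·ε+αω+βω = 0·0+15·1+9·0 ≡ 1  ⇒  (a,b)_2 = -1.
|Ram(-4862, 14586)| = 2, even; anisotropic at {2, 17}.

[2, 17]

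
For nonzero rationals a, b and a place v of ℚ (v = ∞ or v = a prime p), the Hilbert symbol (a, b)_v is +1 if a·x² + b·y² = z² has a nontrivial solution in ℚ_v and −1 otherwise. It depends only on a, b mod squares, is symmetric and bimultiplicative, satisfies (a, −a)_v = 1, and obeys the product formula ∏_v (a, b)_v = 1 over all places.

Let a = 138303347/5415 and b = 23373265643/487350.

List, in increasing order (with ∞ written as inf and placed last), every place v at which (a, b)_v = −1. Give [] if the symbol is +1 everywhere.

Mod squares: a ≡ 23205, b ≡ 9282. Check v ∈ {∞, 2, 3, 5, 7, 13, 17, 19, 23}.
v=17: a=17^1·(≡10), b=17^1·(≡15) mod 17; (10|17)=-1, (15|17)=+1; (−1)^{1·1·8}·(-1)^1·(+1)^1 = -1.
v=13: a=13^3·(≡10), b=13^5·(≡3) mod 13; (10|13)=+1, (3|13)=+1; (−1)^{3·5·6}·(+1)^5·(+1)^3 = +1.
v=19: a=19^-2·(≡7), b=19^-2·(≡18) mod 19; (7|19)=+1, (18|19)=-1; (−1)^{-2·-2·9}·(+1)^-2·(-1)^-2 = +1.
v=3: a=3^-1·(≡1), b=3^-3·(≡1) mod 3; (1|3)=+1, (1|3)=+1; (−1)^{-1·-3·1}·(+1)^-3·(+1)^-1 = -1.
v=∞: 23205 > 0 and 9282 > 0  ⇒  (a,b)_∞ = +1.
v=2: v_2(a)=0, v_2(b)=-1; units ≡ 5, 1 (mod 8); ε·ε+αω+βω = 0·0+0·0+-1·1 ≡ 1  ⇒  (a,b)_2 = -1.
v=7: a=7^1·(≡4), b=7^1·(≡3) mod 7; (4|7)=+1, (3|7)=-1; (−1)^{1·1·3}·(+1)^1·(-1)^1 = +1.
v=5: a=5^-1·(≡4), b=5^-2·(≡2) mod 5; (4|5)=+1, (2|5)=-1; (−1)^{-1·-2·2}·(+1)^-2·(-1)^-1 = -1.
v=23: a=23^2·(≡14), b=23^2·(≡13) mod 23; (14|23)=-1, (13|23)=+1; (−1)^{2·2·11}·(-1)^2·(+1)^2 = +1.
(23205, 9282 / ℚ) ramifies at {2, 3, 5, 17}: a division algebra.

[2, 3, 5, 17]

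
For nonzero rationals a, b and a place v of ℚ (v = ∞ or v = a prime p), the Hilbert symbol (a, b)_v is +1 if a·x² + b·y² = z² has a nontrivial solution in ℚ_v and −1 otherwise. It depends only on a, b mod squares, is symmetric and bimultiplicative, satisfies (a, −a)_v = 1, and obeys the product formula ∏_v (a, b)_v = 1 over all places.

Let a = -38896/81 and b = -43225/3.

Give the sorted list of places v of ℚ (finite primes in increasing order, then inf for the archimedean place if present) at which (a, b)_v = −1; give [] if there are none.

[3, 7, 13, inf]

(a, b) ≡ (-2431, -5187) mod (ℚ^×)²; places V = {2, 3, 5, 7, 11, 13, 17, 19, ∞}.
(a,b)_7: α=0, u≡6; β=1, v≡2 (mod 7); (6|7)=-1, (2|7)=+1; sign (−1)^0·-1^1·+1^0 = -1.
(a,b)_13: α=1, u≡8; β=1, v≡1 (mod 13); (8|13)=-1, (1|13)=+1; sign (−1)^0·-1^1·+1^1 = -1.
(a,b)_5: α=0, u≡4; β=2, v≡2 (mod 5); (4|5)=+1, (2|5)=-1; sign (−1)^0·+1^2·-1^0 = +1.
(a,b)_19: α=0, u≡7; β=1, v≡8 (mod 19); (7|19)=+1, (8|19)=-1; sign (−1)^0·+1^1·-1^0 = +1.
(a,b)_2: α=4, β=0; u≡1, v≡5 (mod 8); ε(u)ε(v)=0·0, αω(v)=4·1, βω(u)=0·0; sum ≡ 0  ⇒  +1.
(a,b)_∞: sgn(-2431)=−, sgn(-5187)=−, so -1.
(a,b)_17: α=1, u≡11; β=0, v≡2 (mod 17); (11|17)=-1, (2|17)=+1; sign (−1)^0·-1^0·+1^1 = +1.
(a,b)_11: α=1, u≡7; β=0, v≡9 (mod 11); (7|11)=-1, (9|11)=+1; sign (−1)^0·-1^0·+1^1 = +1.
(a,b)_3: α=-4, u≡2; β=-1, v≡2 (mod 3); (2|3)=-1, (2|3)=-1; sign (−1)^0·-1^-1·-1^-4 = -1.
(-2431, -5187 / ℚ) ramifies at {3, 7, 13, ∞}: a division algebra.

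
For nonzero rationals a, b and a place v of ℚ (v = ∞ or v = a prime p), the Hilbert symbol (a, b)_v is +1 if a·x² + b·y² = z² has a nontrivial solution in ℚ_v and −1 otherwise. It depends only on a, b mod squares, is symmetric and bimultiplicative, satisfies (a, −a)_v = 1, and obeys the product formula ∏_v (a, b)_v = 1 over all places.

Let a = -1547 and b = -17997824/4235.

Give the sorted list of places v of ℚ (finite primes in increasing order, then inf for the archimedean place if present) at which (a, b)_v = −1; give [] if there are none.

(a, b) ≡ (-1547, -910) mod (ℚ^×)²; places V = {2, 5, 7, 11, 13, 17, ∞}.
(a,b)_7: α=1, u≡3; β=-1, v≡3 (mod 7); (3|7)=-1, (3|7)=-1; sign (−1)^1·-1^-1·-1^1 = -1.
(a,b)_5: α=0, u≡3; β=-1, v≡3 (mod 5); (3|5)=-1, (3|5)=-1; sign (−1)^0·-1^-1·-1^0 = -1.
(a,b)_∞: sgn(-1547)=−, sgn(-910)=−, so -1.
(a,b)_2: α=0, β=13; u≡5, v≡1 (mod 8); ε(u)ε(v)=0·0, αω(v)=0·0, βω(u)=13·1; sum ≡ 1  ⇒  -1.
(a,b)_11: α=0, u≡4; β=-2, v≡1 (mod 11); (4|11)=+1, (1|11)=+1; sign (−1)^0·+1^-2·+1^0 = +1.
(a,b)_17: α=1, u≡11; β=0, v≡4 (mod 17); (11|17)=-1, (4|17)=+1; sign (−1)^0·-1^0·+1^1 = +1.
(a,b)_13: α=1, u≡11; β=3, v≡5 (mod 13); (11|13)=-1, (5|13)=-1; sign (−1)^0·-1^3·-1^1 = +1.
|Ram(-1547, -910)| = 4, even; anisotropic at {2, 5, 7, ∞}.

[2, 5, 7, inf]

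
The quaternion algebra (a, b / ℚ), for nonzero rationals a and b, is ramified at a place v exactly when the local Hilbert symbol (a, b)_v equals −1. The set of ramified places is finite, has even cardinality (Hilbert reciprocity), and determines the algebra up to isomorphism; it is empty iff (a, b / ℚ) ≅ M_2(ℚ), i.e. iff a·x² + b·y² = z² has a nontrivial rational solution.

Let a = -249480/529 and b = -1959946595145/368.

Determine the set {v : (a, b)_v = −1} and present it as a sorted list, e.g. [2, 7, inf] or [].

[5, 7, 17, inf]

Mod squares: a ≡ -770, b ≡ -260015. Check v ∈ {∞, 2, 3, 5, 7, 11, 17, 19, 23}.
v=17: a=17^0·(≡6), b=17^1·(≡10) mod 17; (6|17)=-1, (10|17)=-1; (−1)^{0·1·8}·(-1)^1·(-1)^0 = -1.
v=7: a=7^1·(≡1), b=7^3·(≡2) mod 7; (1|7)=+1, (2|7)=+1; (−1)^{1·3·3}·(+1)^3·(+1)^1 = -1.
v=23: a=23^-2·(≡1), b=23^-1·(≡7) mod 23; (1|23)=+1, (7|23)=-1; (−1)^{-2·-1·11}·(+1)^-1·(-1)^-2 = +1.
v=19: a=19^0·(≡16), b=19^3·(≡12) mod 19; (16|19)=+1, (12|19)=-1; (−1)^{0·3·9}·(+1)^3·(-1)^0 = +1.
v=11: a=11^1·(≡2), b=11^2·(≡9) mod 11; (2|11)=-1, (9|11)=+1; (−1)^{1·2·5}·(-1)^2·(+1)^1 = +1.
v=5: a=5^1·(≡1), b=5^1·(≡2) mod 5; (1|5)=+1, (2|5)=-1; (−1)^{1·1·2}·(+1)^1·(-1)^1 = -1.
v=∞: -770 < 0 and -260015 < 0  ⇒  (a,b)_∞ = -1.
v=2: v_2(a)=3, v_2(b)=-4; units ≡ 7, 1 (mod 8); ε·ε+αω+βω = 1·0+3·0+-4·0 ≡ 0  ⇒  (a,b)_2 = +1.
v=3: a=3^4·(≡1), b=3^4·(≡1) mod 3; (1|3)=+1, (1|3)=+1; (−1)^{4·4·1}·(+1)^4·(+1)^4 = +1.
|Ram(-770, -260015)| = 4, even; anisotropic at {5, 7, 17, ∞}.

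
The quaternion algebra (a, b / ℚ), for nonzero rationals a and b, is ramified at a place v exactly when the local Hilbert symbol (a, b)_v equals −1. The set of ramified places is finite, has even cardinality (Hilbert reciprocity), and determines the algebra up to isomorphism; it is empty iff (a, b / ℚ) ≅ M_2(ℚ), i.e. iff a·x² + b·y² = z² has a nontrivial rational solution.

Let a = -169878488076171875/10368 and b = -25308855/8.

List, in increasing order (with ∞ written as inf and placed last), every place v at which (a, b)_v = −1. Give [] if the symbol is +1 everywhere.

Mod squares: a ≡ -22, b ≡ -624910. Check v ∈ {∞, 2, 3, 5, 7, 11, 13, 19, 23}.
v=∞: -22 < 0 and -624910 < 0  ⇒  (a,b)_∞ = -1.
v=7: a=7^2·(≡5), b=7^0·(≡2) mod 7; (5|7)=-1, (2|7)=+1; (−1)^{2·0·3}·(-1)^0·(+1)^2 = +1.
v=5: a=5^10·(≡2), b=5^1·(≡3) mod 5; (2|5)=-1, (3|5)=-1; (−1)^{10·1·2}·(-1)^1·(-1)^10 = -1.
v=2: v_2(a)=-7, v_2(b)=-3; units ≡ 5, 1 (mod 8); ε·ε+αω+βω = 0·0+-7·0+-3·1 ≡ 1  ⇒  (a,b)_2 = -1.
v=23: a=23^2·(≡4), b=23^1·(≡12) mod 23; (4|23)=+1, (12|23)=+1; (−1)^{2·1·11}·(+1)^1·(+1)^2 = +1.
v=3: a=3^-4·(≡2), b=3^4·(≡2) mod 3; (2|3)=-1, (2|3)=-1; (−1)^{-4·4·1}·(-1)^4·(-1)^-4 = +1.
v=13: a=13^2·(≡1), b=13^1·(≡4) mod 13; (1|13)=+1, (4|13)=+1; (−1)^{2·1·6}·(+1)^1·(+1)^2 = +1.
v=19: a=19^2·(≡16), b=19^1·(≡8) mod 19; (16|19)=+1, (8|19)=-1; (−1)^{2·1·9}·(+1)^1·(-1)^2 = +1.
v=11: a=11^1·(≡3), b=11^1·(≡4) mod 11; (3|11)=+1, (4|11)=+1; (−1)^{1·1·5}·(+1)^1·(+1)^1 = -1.
(-22, -624910 / ℚ) ramifies at {2, 5, 11, ∞}: a division algebra.

[2, 5, 11, inf]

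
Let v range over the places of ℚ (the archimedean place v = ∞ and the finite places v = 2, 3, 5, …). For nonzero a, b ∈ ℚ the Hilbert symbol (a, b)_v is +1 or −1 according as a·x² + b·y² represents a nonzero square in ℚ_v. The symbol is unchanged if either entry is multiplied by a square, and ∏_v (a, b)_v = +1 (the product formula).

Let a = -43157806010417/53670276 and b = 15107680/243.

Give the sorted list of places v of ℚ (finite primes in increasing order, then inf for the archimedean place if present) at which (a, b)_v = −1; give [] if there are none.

Mod squares: a ≡ -18377, b ≡ 57810. Check v ∈ {∞, 2, 3, 5, 7, 11, 17, 23, 37, 41, 43, 47}.
v=7: a=7^4·(≡3), b=7^2·(≡1) mod 7; (3|7)=-1, (1|7)=+1; (−1)^{4·2·3}·(-1)^2·(+1)^4 = +1.
v=41: a=41^0·(≡31), b=41^1·(≡23) mod 41; (31|41)=+1, (23|41)=+1; (−1)^{0·1·20}·(+1)^1·(+1)^0 = +1.
v=5: a=5^0·(≡3), b=5^1·(≡2) mod 5; (3|5)=-1, (2|5)=-1; (−1)^{0·1·2}·(-1)^1·(-1)^0 = -1.
v=23: a=23^3·(≡12), b=23^0·(≡10) mod 23; (12|23)=+1, (10|23)=-1; (−1)^{3·0·11}·(+1)^0·(-1)^3 = -1.
v=2: v_2(a)=-2, v_2(b)=5; units ≡ 7, 1 (mod 8); ε·ε+αω+βω = 1·0+-2·0+5·0 ≡ 0  ⇒  (a,b)_2 = +1.
v=∞: -18377 < 0 and 57810 > 0  ⇒  (a,b)_∞ = +1.
v=43: a=43^2·(≡3), b=43^0·(≡39) mod 43; (3|43)=-1, (39|43)=-1; (−1)^{2·0·21}·(-1)^0·(-1)^2 = +1.
v=47: a=47^1·(≡9), b=47^1·(≡42) mod 47; (9|47)=+1, (42|47)=+1; (−1)^{1·1·23}·(+1)^1·(+1)^1 = -1.
v=17: a=17^1·(≡14), b=17^0·(≡7) mod 17; (14|17)=-1, (7|17)=-1; (−1)^{1·0·8}·(-1)^0·(-1)^1 = -1.
v=3: a=3^-4·(≡1), b=3^-5·(≡1) mod 3; (1|3)=+1, (1|3)=+1; (−1)^{-4·-5·1}·(+1)^-5·(+1)^-4 = +1.
v=37: a=37^-2·(≡4), b=37^0·(≡10) mod 37; (4|37)=+1, (10|37)=+1; (−1)^{-2·0·18}·(+1)^0·(+1)^-2 = +1.
v=11: a=11^-2·(≡4), b=11^0·(≡5) mod 11; (4|11)=+1, (5|11)=+1; (−1)^{-2·0·5}·(+1)^0·(+1)^-2 = +1.
|Ram(-18377, 57810)| = 4, even; anisotropic at {5, 17, 23, 47}.

[5, 17, 23, 47]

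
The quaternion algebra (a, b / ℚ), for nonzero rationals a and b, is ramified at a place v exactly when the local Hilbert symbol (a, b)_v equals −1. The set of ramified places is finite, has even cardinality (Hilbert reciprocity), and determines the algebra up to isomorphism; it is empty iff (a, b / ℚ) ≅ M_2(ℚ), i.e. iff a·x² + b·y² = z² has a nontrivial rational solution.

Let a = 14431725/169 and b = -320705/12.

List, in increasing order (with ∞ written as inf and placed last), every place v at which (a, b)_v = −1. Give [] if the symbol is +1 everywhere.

Mod squares: a ≡ 1309, b ≡ -19635. Check v ∈ {∞, 2, 3, 5, 7, 11, 13, 17}.
v=11: a=11^1·(≡4), b=11^1·(≡6) mod 11; (4|11)=+1, (6|11)=-1; (−1)^{1·1·5}·(+1)^1·(-1)^1 = +1.
v=5: a=5^2·(≡1), b=5^1·(≡2) mod 5; (1|5)=+1, (2|5)=-1; (−1)^{2·1·2}·(+1)^1·(-1)^2 = +1.
v=3: a=3^2·(≡1), b=3^-1·(≡1) mod 3; (1|3)=+1, (1|3)=+1; (−1)^{2·-1·1}·(+1)^-1·(+1)^2 = +1.
v=13: a=13^-2·(≡9), b=13^0·(≡8) mod 13; (9|13)=+1, (8|13)=-1; (−1)^{-2·0·6}·(+1)^0·(-1)^-2 = +1.
v=17: a=17^1·(≡4), b=17^1·(≡16) mod 17; (4|17)=+1, (16|17)=+1; (−1)^{1·1·8}·(+1)^1·(+1)^1 = +1.
v=2: v_2(a)=0, v_2(b)=-2; units ≡ 5, 5 (mod 8); ε·ε+αω+βω = 0·0+0·1+-2·1 ≡ 0  ⇒  (a,b)_2 = +1.
v=∞: 1309 > 0 and -19635 < 0  ⇒  (a,b)_∞ = +1.
v=7: a=7^3·(≡5), b=7^3·(≡2) mod 7; (5|7)=-1, (2|7)=+1; (−1)^{3·3·3}·(-1)^3·(+1)^3 = +1.
Every local symbol is +1, so the conic 1309·x² + -19635·y² = z² has ℚ_v-points for all v and hence a ℚ-point; (a, b / ℚ) ≅ M_2(ℚ).

[]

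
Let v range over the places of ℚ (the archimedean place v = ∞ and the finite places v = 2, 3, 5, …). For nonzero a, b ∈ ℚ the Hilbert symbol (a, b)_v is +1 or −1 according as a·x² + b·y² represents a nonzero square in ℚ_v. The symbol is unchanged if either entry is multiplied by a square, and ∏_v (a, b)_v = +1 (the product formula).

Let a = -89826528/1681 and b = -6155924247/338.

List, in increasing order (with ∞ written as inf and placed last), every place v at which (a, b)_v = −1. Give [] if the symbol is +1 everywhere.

Mod squares: a ≡ -46398, b ≡ -11305646. Check v ∈ {∞, 2, 3, 11, 13, 17, 19, 37, 41, 43}.
v=∞: -46398 < 0 and -11305646 < 0  ⇒  (a,b)_∞ = -1.
v=3: a=3^1·(≡2), b=3^2·(≡1) mod 3; (2|3)=-1, (1|3)=+1; (−1)^{1·2·1}·(-1)^2·(+1)^1 = +1.
v=19: a=19^1·(≡17), b=19^1·(≡13) mod 19; (17|19)=+1, (13|19)=-1; (−1)^{1·1·9}·(+1)^1·(-1)^1 = +1.
v=41: a=41^-2·(≡3), b=41^0·(≡13) mod 41; (3|41)=-1, (13|41)=-1; (−1)^{-2·0·20}·(-1)^0·(-1)^-2 = +1.
v=37: a=37^1·(≡3), b=37^1·(≡3) mod 37; (3|37)=+1, (3|37)=+1; (−1)^{1·1·18}·(+1)^1·(+1)^1 = +1.
v=11: a=11^3·(≡7), b=11^3·(≡7) mod 11; (7|11)=-1, (7|11)=-1; (−1)^{3·3·5}·(-1)^3·(-1)^3 = -1.
v=43: a=43^0·(≡32), b=43^1·(≡9) mod 43; (32|43)=-1, (9|43)=+1; (−1)^{0·1·21}·(-1)^1·(+1)^0 = -1.
v=17: a=17^0·(≡12), b=17^1·(≡8) mod 17; (12|17)=-1, (8|17)=+1; (−1)^{0·1·8}·(-1)^1·(+1)^0 = -1.
v=2: v_2(a)=5, v_2(b)=-1; units ≡ 1, 1 (mod 8); ε·ε+αω+βω = 0·0+5·0+-1·0 ≡ 0  ⇒  (a,b)_2 = +1.
v=13: a=13^0·(≡10), b=13^-2·(≡4) mod 13; (10|13)=+1, (4|13)=+1; (−1)^{0·-2·6}·(+1)^-2·(+1)^0 = +1.
|Ram(-46398, -11305646)| = 4, even; anisotropic at {11, 17, 43, ∞}.

[11, 17, 43, inf]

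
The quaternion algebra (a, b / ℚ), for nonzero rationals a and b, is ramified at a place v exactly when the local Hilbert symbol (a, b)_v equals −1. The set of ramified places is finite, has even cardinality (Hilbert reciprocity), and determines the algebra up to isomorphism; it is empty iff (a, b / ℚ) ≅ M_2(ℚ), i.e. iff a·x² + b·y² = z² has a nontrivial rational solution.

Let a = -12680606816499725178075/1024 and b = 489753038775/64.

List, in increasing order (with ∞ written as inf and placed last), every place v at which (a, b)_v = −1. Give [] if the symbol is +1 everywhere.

(a, b) ≡ (-3003, 399) mod (ℚ^×)²; places V = {2, 3, 5, 7, 11, 13, 19, ∞}.
(a,b)_13: α=3, u≡12; β=2, v≡12 (mod 13); (12|13)=+1, (12|13)=+1; sign (−1)^0·+1^2·+1^3 = +1.
(a,b)_7: α=11, u≡5; β=5, v≡1 (mod 7); (5|7)=-1, (1|7)=+1; sign (−1)^1·-1^5·+1^11 = +1.
(a,b)_∞: sgn(-3003)=−, sgn(399)=+, so +1.
(a,b)_11: α=3, u≡6; β=2, v≡1 (mod 11); (6|11)=-1, (1|11)=+1; sign (−1)^0·-1^2·+1^3 = +1.
(a,b)_5: α=2, u≡3; β=2, v≡4 (mod 5); (3|5)=-1, (4|5)=+1; sign (−1)^0·-1^2·+1^2 = +1.
(a,b)_2: α=-10, β=-6; u≡5, v≡7 (mod 8); ε(u)ε(v)=0·1, αω(v)=-10·0, βω(u)=-6·1; sum ≡ 0  ⇒  +1.
(a,b)_19: α=2, u≡12; β=1, v≡3 (mod 19); (12|19)=-1, (3|19)=-1; sign (−1)^0·-1^1·-1^2 = -1.
(a,b)_3: α=5, u≡1; β=1, v≡1 (mod 3); (1|3)=+1, (1|3)=+1; sign (−1)^1·+1^1·+1^5 = -1.
(-3003, 399 / ℚ) ramifies at {3, 19}: a division algebra.

[3, 19]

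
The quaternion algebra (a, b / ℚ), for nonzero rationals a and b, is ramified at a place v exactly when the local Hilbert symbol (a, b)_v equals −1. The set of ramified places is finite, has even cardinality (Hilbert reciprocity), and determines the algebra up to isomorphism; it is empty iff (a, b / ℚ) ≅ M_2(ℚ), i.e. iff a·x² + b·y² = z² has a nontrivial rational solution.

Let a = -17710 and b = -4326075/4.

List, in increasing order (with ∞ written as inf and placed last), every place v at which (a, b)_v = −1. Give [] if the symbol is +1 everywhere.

[2, 3, 5, inf]

(a, b) ≡ (-17710, -19227) mod (ℚ^×)²; places V = {2, 3, 5, 7, 11, 13, 17, 23, 29, ∞}.
(a,b)_17: α=0, u≡4; β=1, v≡8 (mod 17); (4|17)=+1, (8|17)=+1; sign (−1)^0·+1^1·+1^0 = +1.
(a,b)_5: α=1, u≡3; β=2, v≡3 (mod 5); (3|5)=-1, (3|5)=-1; sign (−1)^0·-1^2·-1^1 = -1.
(a,b)_2: α=1, β=-2; u≡1, v≡5 (mod 8); ε(u)ε(v)=0·0, αω(v)=1·1, βω(u)=-2·0; sum ≡ 1  ⇒  -1.
(a,b)_29: α=0, u≡9; β=1, v≡22 (mod 29); (9|29)=+1, (22|29)=+1; sign (−1)^0·+1^1·+1^0 = +1.
(a,b)_23: α=1, u≡12; β=0, v≡16 (mod 23); (12|23)=+1, (16|23)=+1; sign (−1)^0·+1^0·+1^1 = +1.
(a,b)_13: α=0, u≡9; β=1, v≡3 (mod 13); (9|13)=+1, (3|13)=+1; sign (−1)^0·+1^1·+1^0 = +1.
(a,b)_∞: sgn(-17710)=−, sgn(-19227)=−, so -1.
(a,b)_7: α=1, u≡4; β=0, v≡4 (mod 7); (4|7)=+1, (4|7)=+1; sign (−1)^0·+1^0·+1^1 = +1.
(a,b)_11: α=1, u≡7; β=0, v≡4 (mod 11); (7|11)=-1, (4|11)=+1; sign (−1)^0·-1^0·+1^1 = +1.
(a,b)_3: α=0, u≡2; β=3, v≡2 (mod 3); (2|3)=-1, (2|3)=-1; sign (−1)^0·-1^3·-1^0 = -1.
(-17710, -19227 / ℚ) ramifies at {2, 3, 5, ∞}: a division algebra.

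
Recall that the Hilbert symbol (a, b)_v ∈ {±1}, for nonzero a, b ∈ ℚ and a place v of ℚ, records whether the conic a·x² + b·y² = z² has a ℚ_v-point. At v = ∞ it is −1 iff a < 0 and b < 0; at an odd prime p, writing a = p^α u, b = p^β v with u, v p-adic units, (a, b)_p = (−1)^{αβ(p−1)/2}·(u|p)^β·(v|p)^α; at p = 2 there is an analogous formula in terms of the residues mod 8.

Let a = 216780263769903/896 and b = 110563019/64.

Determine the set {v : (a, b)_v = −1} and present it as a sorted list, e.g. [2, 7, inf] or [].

Mod squares: a ≡ 29089933698, b ≡ 382571. Check v ∈ {∞, 2, 3, 7, 17, 19, 23, 29, 31, 41, 43}.
v=3: a=3^1·(≡1), b=3^0·(≡2) mod 3; (1|3)=+1, (2|3)=-1; (−1)^{1·0·1}·(+1)^0·(-1)^1 = -1.
v=43: a=43^1·(≡37), b=43^1·(≡33) mod 43; (37|43)=-1, (33|43)=-1; (−1)^{1·1·21}·(-1)^1·(-1)^1 = -1.
v=31: a=31^1·(≡5), b=31^1·(≡15) mod 31; (5|31)=+1, (15|31)=-1; (−1)^{1·1·15}·(+1)^1·(-1)^1 = +1.
v=2: v_2(a)=-7, v_2(b)=-6; units ≡ 1, 3 (mod 8); ε·ε+αω+βω = 0·1+-7·1+-6·0 ≡ 1  ⇒  (a,b)_2 = -1.
v=7: a=7^-1·(≡4), b=7^1·(≡1) mod 7; (4|7)=+1, (1|7)=+1; (−1)^{-1·1·3}·(+1)^1·(+1)^-1 = -1.
v=∞: 29089933698 > 0 and 382571 > 0  ⇒  (a,b)_∞ = +1.
v=17: a=17^2·(≡1), b=17^2·(≡12) mod 17; (1|17)=+1, (12|17)=-1; (−1)^{2·2·8}·(+1)^2·(-1)^2 = +1.
v=23: a=23^1·(≡15), b=23^0·(≡1) mod 23; (15|23)=-1, (1|23)=+1; (−1)^{1·0·11}·(-1)^0·(+1)^1 = +1.
v=19: a=19^3·(≡15), b=19^0·(≡17) mod 19; (15|19)=-1, (17|19)=+1; (−1)^{3·0·9}·(-1)^0·(+1)^3 = +1.
v=29: a=29^1·(≡7), b=29^0·(≡14) mod 29; (7|29)=+1, (14|29)=-1; (−1)^{1·0·14}·(+1)^0·(-1)^1 = -1.
v=41: a=41^1·(≡16), b=41^1·(≡11) mod 41; (16|41)=+1, (11|41)=-1; (−1)^{1·1·20}·(+1)^1·(-1)^1 = -1.
Ram(29089933698, 382571) = {2, 3, 7, 29, 41, 43}; no ℚ_2-point on the conic.

[2, 3, 7, 29, 41, 43]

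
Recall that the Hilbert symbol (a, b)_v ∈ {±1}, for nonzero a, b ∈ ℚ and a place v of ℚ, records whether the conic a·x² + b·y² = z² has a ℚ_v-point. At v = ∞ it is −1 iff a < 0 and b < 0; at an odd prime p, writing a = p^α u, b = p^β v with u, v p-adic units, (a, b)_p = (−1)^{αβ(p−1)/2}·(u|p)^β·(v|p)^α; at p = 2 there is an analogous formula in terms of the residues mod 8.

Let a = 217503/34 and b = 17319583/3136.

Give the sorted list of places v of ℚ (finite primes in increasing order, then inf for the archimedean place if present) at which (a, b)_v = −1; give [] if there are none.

(a, b) ≡ (4862, 9367) mod (ℚ^×)²; places V = {2, 3, 7, 11, 13, 17, 19, 29, 43, ∞}.
(a,b)_29: α=0, u≡18; β=1, v≡22 (mod 29); (18|29)=-1, (22|29)=+1; sign (−1)^0·-1^1·+1^0 = -1.
(a,b)_3: α=2, u≡2; β=0, v≡1 (mod 3); (2|3)=-1, (1|3)=+1; sign (−1)^0·-1^0·+1^2 = +1.
(a,b)_2: α=-1, β=-6; u≡7, v≡7 (mod 8); ε(u)ε(v)=1·1, αω(v)=-1·0, βω(u)=-6·0; sum ≡ 1  ⇒  -1.
(a,b)_43: α=0, u≡42; β=2, v≡31 (mod 43); (42|43)=-1, (31|43)=+1; sign (−1)^0·-1^2·+1^0 = +1.
(a,b)_19: α=0, u≡7; β=1, v≡13 (mod 19); (7|19)=+1, (13|19)=-1; sign (−1)^0·+1^1·-1^0 = +1.
(a,b)_7: α=0, u≡1; β=-2, v≡1 (mod 7); (1|7)=+1, (1|7)=+1; sign (−1)^0·+1^-2·+1^0 = +1.
(a,b)_17: α=-1, u≡11; β=1, v≡5 (mod 17); (11|17)=-1, (5|17)=-1; sign (−1)^0·-1^1·-1^-1 = +1.
(a,b)_13: α=3, u≡1; β=0, v≡7 (mod 13); (1|13)=+1, (7|13)=-1; sign (−1)^0·+1^0·-1^3 = -1.
(a,b)_∞: sgn(4862)=+, sgn(9367)=+, so +1.
(a,b)_11: α=1, u≡6; β=0, v≡6 (mod 11); (6|11)=-1, (6|11)=-1; sign (−1)^0·-1^0·-1^1 = -1.
(4862, 9367 / ℚ) ramifies at {2, 11, 13, 29}: a division algebra.

[2, 11, 13, 29]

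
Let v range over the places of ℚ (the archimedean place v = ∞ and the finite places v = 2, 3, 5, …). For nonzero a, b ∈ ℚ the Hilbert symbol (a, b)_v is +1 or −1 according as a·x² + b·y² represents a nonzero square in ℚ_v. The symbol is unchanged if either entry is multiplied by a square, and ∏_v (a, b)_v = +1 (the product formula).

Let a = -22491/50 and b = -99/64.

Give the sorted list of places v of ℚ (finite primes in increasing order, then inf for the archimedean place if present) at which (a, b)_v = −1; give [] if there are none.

[2, 11, 17, inf]

(a, b) ≡ (-102, -11) mod (ℚ^×)²; places V = {2, 3, 5, 7, 11, 17, ∞}.
(a,b)_5: α=-2, u≡2; β=0, v≡4 (mod 5); (2|5)=-1, (4|5)=+1; sign (−1)^0·-1^0·+1^-2 = +1.
(a,b)_3: α=3, u≡2; β=2, v≡1 (mod 3); (2|3)=-1, (1|3)=+1; sign (−1)^0·-1^2·+1^3 = +1.
(a,b)_2: α=-1, β=-6; u≡5, v≡5 (mod 8); ε(u)ε(v)=0·0, αω(v)=-1·1, βω(u)=-6·1; sum ≡ 1  ⇒  -1.
(a,b)_11: α=0, u≡8; β=1, v≡10 (mod 11); (8|11)=-1, (10|11)=-1; sign (−1)^0·-1^1·-1^0 = -1.
(a,b)_17: α=1, u≡14; β=0, v≡12 (mod 17); (14|17)=-1, (12|17)=-1; sign (−1)^0·-1^0·-1^1 = -1.
(a,b)_7: α=2, u≡3; β=0, v≡6 (mod 7); (3|7)=-1, (6|7)=-1; sign (−1)^0·-1^0·-1^2 = +1.
(a,b)_∞: sgn(-102)=−, sgn(-11)=−, so -1.
|Ram(-102, -11)| = 4, even; anisotropic at {2, 11, 17, ∞}.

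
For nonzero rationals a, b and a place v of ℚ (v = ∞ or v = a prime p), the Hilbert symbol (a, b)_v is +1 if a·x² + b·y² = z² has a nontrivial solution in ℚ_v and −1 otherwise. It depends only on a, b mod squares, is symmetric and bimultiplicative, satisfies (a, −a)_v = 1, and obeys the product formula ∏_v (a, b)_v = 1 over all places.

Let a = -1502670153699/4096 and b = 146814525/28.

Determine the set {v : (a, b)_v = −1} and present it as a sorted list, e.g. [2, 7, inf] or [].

[7, 13]

Mod squares: a ≡ -11, b ≡ 3003. Check v ∈ {∞, 2, 3, 5, 7, 11, 13}.
v=5: a=5^0·(≡1), b=5^2·(≡2) mod 5; (1|5)=+1, (2|5)=-1; (−1)^{0·2·2}·(+1)^2·(-1)^0 = +1.
v=2: v_2(a)=-12, v_2(b)=-2; units ≡ 5, 3 (mod 8); ε·ε+αω+βω = 0·1+-12·1+-2·1 ≡ 0  ⇒  (a,b)_2 = +1.
v=13: a=13^4·(≡5), b=13^3·(≡9) mod 13; (5|13)=-1, (9|13)=+1; (−1)^{4·3·6}·(-1)^3·(+1)^4 = -1.
v=3: a=3^14·(≡1), b=3^5·(≡2) mod 3; (1|3)=+1, (2|3)=-1; (−1)^{14·5·1}·(+1)^5·(-1)^14 = +1.
v=7: a=7^0·(≡6), b=7^-1·(≡1) mod 7; (6|7)=-1, (1|7)=+1; (−1)^{0·-1·3}·(-1)^-1·(+1)^0 = -1.
v=11: a=11^1·(≡6), b=11^1·(≡4) mod 11; (6|11)=-1, (4|11)=+1; (−1)^{1·1·5}·(-1)^1·(+1)^1 = +1.
v=∞: -11 < 0 and 3003 > 0  ⇒  (a,b)_∞ = +1.
|Ram(-11, 3003)| = 2, even; anisotropic at {7, 13}.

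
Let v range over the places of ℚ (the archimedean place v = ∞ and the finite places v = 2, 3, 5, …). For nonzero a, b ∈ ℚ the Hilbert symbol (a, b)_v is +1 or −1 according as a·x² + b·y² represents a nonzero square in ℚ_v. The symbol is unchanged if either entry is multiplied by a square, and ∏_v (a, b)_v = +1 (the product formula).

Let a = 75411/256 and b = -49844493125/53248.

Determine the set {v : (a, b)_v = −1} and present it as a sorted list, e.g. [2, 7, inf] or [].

[2, 7, 13, 23]

(a, b) ≡ (19, -1232777) mod (ℚ^×)²; places V = {2, 3, 5, 7, 13, 19, 23, 29, 31, ∞}.
(a,b)_13: α=0, u≡7; β=-1, v≡2 (mod 13); (7|13)=-1, (2|13)=-1; sign (−1)^0·-1^-1·-1^0 = -1.
(a,b)_31: α=0, u≡14; β=1, v≡11 (mod 31); (14|31)=+1, (11|31)=-1; sign (−1)^0·+1^1·-1^0 = +1.
(a,b)_19: α=1, u≡4; β=1, v≡13 (mod 19); (4|19)=+1, (13|19)=-1; sign (−1)^1·+1^1·-1^1 = +1.
(a,b)_29: α=0, u≡21; β=2, v≡4 (mod 29); (21|29)=-1, (4|29)=+1; sign (−1)^0·-1^2·+1^0 = +1.
(a,b)_23: α=0, u≡21; β=1, v≡11 (mod 23); (21|23)=-1, (11|23)=-1; sign (−1)^0·-1^1·-1^0 = -1.
(a,b)_7: α=2, u≡5; β=1, v≡4 (mod 7); (5|7)=-1, (4|7)=+1; sign (−1)^0·-1^1·+1^2 = -1.
(a,b)_∞: sgn(19)=+, sgn(-1232777)=−, so +1.
(a,b)_2: α=-8, β=-12; u≡3, v≡7 (mod 8); ε(u)ε(v)=1·1, αω(v)=-8·0, βω(u)=-12·1; sum ≡ 1  ⇒  -1.
(a,b)_3: α=4, u≡1; β=0, v≡1 (mod 3); (1|3)=+1, (1|3)=+1; sign (−1)^0·+1^0·+1^4 = +1.
(a,b)_5: α=0, u≡1; β=4, v≡2 (mod 5); (1|5)=+1, (2|5)=-1; sign (−1)^0·+1^4·-1^0 = +1.
(19, -1232777 / ℚ) ramifies at {2, 7, 13, 23}: a division algebra.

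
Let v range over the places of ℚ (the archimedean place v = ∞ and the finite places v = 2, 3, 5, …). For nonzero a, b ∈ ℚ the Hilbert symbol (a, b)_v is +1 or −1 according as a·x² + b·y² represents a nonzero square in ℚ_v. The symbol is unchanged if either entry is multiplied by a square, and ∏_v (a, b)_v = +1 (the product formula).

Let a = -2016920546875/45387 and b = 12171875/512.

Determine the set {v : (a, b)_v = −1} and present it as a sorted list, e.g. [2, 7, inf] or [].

[2, 5, 13, 19, 29, 41]

(a, b) ≡ (-175305, 1558) mod (ℚ^×)²; places V = {2, 3, 5, 13, 19, 29, 31, 41, 47, ∞}.
(a,b)_3: α=-3, u≡2; β=0, v≡1 (mod 3); (2|3)=-1, (1|3)=+1; sign (−1)^0·-1^0·+1^-3 = +1.
(a,b)_13: α=1, u≡4; β=0, v≡8 (mod 13); (4|13)=+1, (8|13)=-1; sign (−1)^0·+1^0·-1^1 = -1.
(a,b)_19: α=0, u≡2; β=1, v≡17 (mod 19); (2|19)=-1, (17|19)=+1; sign (−1)^0·-1^1·+1^0 = -1.
(a,b)_29: α=1, u≡7; β=0, v≡15 (mod 29); (7|29)=+1, (15|29)=-1; sign (−1)^0·+1^0·-1^1 = -1.
(a,b)_47: α=2, u≡29; β=0, v≡37 (mod 47); (29|47)=-1, (37|47)=+1; sign (−1)^0·-1^0·+1^2 = +1.
(a,b)_31: α=1, u≡16; β=0, v≡8 (mod 31); (16|31)=+1, (8|31)=+1; sign (−1)^0·+1^0·+1^1 = +1.
(a,b)_41: α=-2, u≡15; β=1, v≡12 (mod 41); (15|41)=-1, (12|41)=-1; sign (−1)^0·-1^1·-1^-2 = -1.
(a,b)_2: α=0, β=-9; u≡7, v≡3 (mod 8); ε(u)ε(v)=1·1, αω(v)=0·1, βω(u)=-9·0; sum ≡ 1  ⇒  -1.
(a,b)_5: α=7, u≡1; β=6, v≡2 (mod 5); (1|5)=+1, (2|5)=-1; sign (−1)^0·+1^6·-1^7 = -1.
(a,b)_∞: sgn(-175305)=−, sgn(1558)=+, so +1.
Ram(-175305, 1558) = {2, 5, 13, 19, 29, 41}; no ℚ_2-point on the conic.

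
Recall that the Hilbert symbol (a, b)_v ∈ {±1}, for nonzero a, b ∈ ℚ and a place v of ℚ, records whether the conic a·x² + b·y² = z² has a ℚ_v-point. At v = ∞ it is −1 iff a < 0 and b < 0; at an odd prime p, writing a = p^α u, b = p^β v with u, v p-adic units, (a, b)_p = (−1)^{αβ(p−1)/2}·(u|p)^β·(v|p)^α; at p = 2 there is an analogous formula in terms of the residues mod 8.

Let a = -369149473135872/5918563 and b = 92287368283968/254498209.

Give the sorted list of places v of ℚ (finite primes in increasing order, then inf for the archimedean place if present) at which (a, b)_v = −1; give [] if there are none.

(a, b) ≡ (-37434639, 870573) mod (ℚ^×)²; places V = {2, 3, 7, 11, 13, 23, 31, 37, 43, 53, ∞}.
(a,b)_∞: sgn(-37434639)=−, sgn(870573)=+, so +1.
(a,b)_11: α=3, u≡4; β=3, v≡1 (mod 11); (4|11)=+1, (1|11)=+1; sign (−1)^1·+1^3·+1^3 = -1.
(a,b)_7: α=-2, u≡6; β=-2, v≡2 (mod 7); (6|7)=-1, (2|7)=+1; sign (−1)^0·-1^-2·+1^-2 = +1.
(a,b)_37: α=1, u≡15; β=1, v≡4 (mod 37); (15|37)=-1, (4|37)=+1; sign (−1)^0·-1^1·+1^1 = -1.
(a,b)_2: α=8, β=6; u≡1, v≡5 (mod 8); ε(u)ε(v)=0·0, αω(v)=8·1, βω(u)=6·0; sum ≡ 0  ⇒  +1.
(a,b)_31: α=1, u≡16; β=1, v≡10 (mod 31); (16|31)=+1, (10|31)=+1; sign (−1)^1·+1^1·+1^1 = -1.
(a,b)_53: α=-2, u≡45; β=-2, v≡21 (mod 53); (45|53)=-1, (21|53)=-1; sign (−1)^0·-1^-2·-1^-2 = +1.
(a,b)_23: α=1, u≡12; β=1, v≡1 (mod 23); (12|23)=+1, (1|23)=+1; sign (−1)^1·+1^1·+1^1 = -1.
(a,b)_3: α=5, u≡2; β=5, v≡1 (mod 3); (2|3)=-1, (1|3)=+1; sign (−1)^1·-1^5·+1^5 = +1.
(a,b)_43: α=-1, u≡2; β=-2, v≡21 (mod 43); (2|43)=-1, (21|43)=+1; sign (−1)^0·-1^-2·+1^-1 = +1.
(a,b)_13: α=2, u≡5; β=2, v≡7 (mod 13); (5|13)=-1, (7|13)=-1; sign (−1)^0·-1^2·-1^2 = +1.
|Ram(-37434639, 870573)| = 4, even; anisotropic at {11, 23, 31, 37}.

[11, 23, 31, 37]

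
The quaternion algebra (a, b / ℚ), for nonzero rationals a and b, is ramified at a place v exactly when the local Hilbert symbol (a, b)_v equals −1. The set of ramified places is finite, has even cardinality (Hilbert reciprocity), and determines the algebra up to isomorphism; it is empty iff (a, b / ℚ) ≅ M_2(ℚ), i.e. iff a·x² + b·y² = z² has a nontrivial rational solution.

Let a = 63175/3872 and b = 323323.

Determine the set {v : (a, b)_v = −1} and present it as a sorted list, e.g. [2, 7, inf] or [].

[17, 19]

Mod squares: a ≡ 14, b ≡ 323323. Check v ∈ {∞, 2, 5, 7, 11, 13, 17, 19}.
v=13: a=13^0·(≡9), b=13^1·(≡2) mod 13; (9|13)=+1, (2|13)=-1; (−1)^{0·1·6}·(+1)^1·(-1)^0 = +1.
v=17: a=17^0·(≡12), b=17^1·(≡13) mod 17; (12|17)=-1, (13|17)=+1; (−1)^{0·1·8}·(-1)^1·(+1)^0 = -1.
v=7: a=7^1·(≡2), b=7^1·(≡3) mod 7; (2|7)=+1, (3|7)=-1; (−1)^{1·1·3}·(+1)^1·(-1)^1 = +1.
v=11: a=11^-2·(≡9), b=11^1·(≡1) mod 11; (9|11)=+1, (1|11)=+1; (−1)^{-2·1·5}·(+1)^1·(+1)^-2 = +1.
v=∞: 14 > 0 and 323323 > 0  ⇒  (a,b)_∞ = +1.
v=19: a=19^2·(≡18), b=19^1·(≡12) mod 19; (18|19)=-1, (12|19)=-1; (−1)^{2·1·9}·(-1)^1·(-1)^2 = -1.
v=2: v_2(a)=-5, v_2(b)=0; units ≡ 7, 3 (mod 8); ε·ε+αω+βω = 1·1+-5·1+0·0 ≡ 0  ⇒  (a,b)_2 = +1.
v=5: a=5^2·(≡1), b=5^0·(≡3) mod 5; (1|5)=+1, (3|5)=-1; (−1)^{2·0·2}·(+1)^0·(-1)^2 = +1.
|Ram(14, 323323)| = 2, even; anisotropic at {17, 19}.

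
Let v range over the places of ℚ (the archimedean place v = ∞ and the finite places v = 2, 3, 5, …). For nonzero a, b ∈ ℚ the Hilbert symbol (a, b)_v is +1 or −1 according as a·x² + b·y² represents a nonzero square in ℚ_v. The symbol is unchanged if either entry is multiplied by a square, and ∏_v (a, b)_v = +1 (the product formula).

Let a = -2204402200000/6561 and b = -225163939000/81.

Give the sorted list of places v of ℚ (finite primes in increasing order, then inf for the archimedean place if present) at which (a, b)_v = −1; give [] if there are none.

[5, inf]

(a, b) ≡ (-55, -910) mod (ℚ^×)²; places V = {2, 3, 5, 7, 11, 13, ∞}.
(a,b)_7: α=2, u≡2; β=1, v≡6 (mod 7); (2|7)=+1, (6|7)=-1; sign (−1)^0·+1^1·-1^2 = +1.
(a,b)_3: α=-8, u≡2; β=-4, v≡2 (mod 3); (2|3)=-1, (2|3)=-1; sign (−1)^0·-1^-4·-1^-8 = +1.
(a,b)_2: α=6, β=3; u≡1, v≡1 (mod 8); ε(u)ε(v)=0·0, αω(v)=6·0, βω(u)=3·0; sum ≡ 0  ⇒  +1.
(a,b)_11: α=3, u≡8; β=4, v≡3 (mod 11); (8|11)=-1, (3|11)=+1; sign (−1)^0·-1^4·+1^3 = +1.
(a,b)_5: α=5, u≡1; β=3, v≡3 (mod 5); (1|5)=+1, (3|5)=-1; sign (−1)^0·+1^3·-1^5 = -1.
(a,b)_∞: sgn(-55)=−, sgn(-910)=−, so -1.
(a,b)_13: α=2, u≡9; β=3, v≡7 (mod 13); (9|13)=+1, (7|13)=-1; sign (−1)^0·+1^3·-1^2 = +1.
(-55, -910 / ℚ) ramifies at {5, ∞}: a division algebra.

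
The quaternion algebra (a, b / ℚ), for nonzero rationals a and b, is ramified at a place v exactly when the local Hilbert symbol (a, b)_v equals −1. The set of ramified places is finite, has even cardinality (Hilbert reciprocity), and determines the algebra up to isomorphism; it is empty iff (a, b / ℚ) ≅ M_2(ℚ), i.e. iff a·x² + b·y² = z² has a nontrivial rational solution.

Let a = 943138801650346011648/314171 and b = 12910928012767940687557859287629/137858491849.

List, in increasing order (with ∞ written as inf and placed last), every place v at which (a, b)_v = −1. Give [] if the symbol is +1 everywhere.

[7, 11, 17, 19]

Mod squares: a ≡ 2233, b ≡ 28101. Check v ∈ {∞, 2, 3, 7, 11, 13, 17, 19, 29, 47}.
v=7: a=7^1·(≡2), b=7^4·(≡6) mod 7; (2|7)=+1, (6|7)=-1; (−1)^{1·4·3}·(+1)^4·(-1)^1 = -1.
v=29: a=29^3·(≡14), b=29^5·(≡18) mod 29; (14|29)=-1, (18|29)=-1; (−1)^{3·5·14}·(-1)^5·(-1)^3 = +1.
v=13: a=13^-4·(≡12), b=13^-10·(≡6) mod 13; (12|13)=+1, (6|13)=-1; (−1)^{-4·-10·6}·(+1)^-10·(-1)^-4 = +1.
v=11: a=11^-1·(≡5), b=11^0·(≡10) mod 11; (5|11)=+1, (10|11)=-1; (−1)^{-1·0·5}·(+1)^0·(-1)^-1 = -1.
v=∞: 2233 > 0 and 28101 > 0  ⇒  (a,b)_∞ = +1.
v=2: v_2(a)=10, v_2(b)=0; units ≡ 1, 5 (mod 8); ε·ε+αω+βω = 0·0+10·1+0·0 ≡ 0  ⇒  (a,b)_2 = +1.
v=47: a=47^2·(≡9), b=47^4·(≡6) mod 47; (9|47)=+1, (6|47)=+1; (−1)^{2·4·23}·(+1)^4·(+1)^2 = +1.
v=17: a=17^4·(≡6), b=17^3·(≡4) mod 17; (6|17)=-1, (4|17)=+1; (−1)^{4·3·8}·(-1)^3·(+1)^4 = -1.
v=19: a=19^2·(≡10), b=19^3·(≡4) mod 19; (10|19)=-1, (4|19)=+1; (−1)^{2·3·9}·(-1)^3·(+1)^2 = -1.
v=3: a=3^4·(≡1), b=3^13·(≡1) mod 3; (1|3)=+1, (1|3)=+1; (−1)^{4·13·1}·(+1)^13·(+1)^4 = +1.
Ram(2233, 28101) = {7, 11, 17, 19}; no ℚ_7-point on the conic.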